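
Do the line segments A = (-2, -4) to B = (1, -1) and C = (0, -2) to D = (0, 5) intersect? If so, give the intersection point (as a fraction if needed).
Yes; intersection at (0, -2) (t = 2/3 on AB, s = 0 on CD)

Parametrize AB as A + t(B − A) = (-2 + 3 t, -4 + 3 t) and CD as C + s(D − C) = (0 + 0 s, -2 + 7 s). Solve the linear system for (t, s). Determinant = -21 ≠ 0, so a unique intersection of the containing lines exists. Solution: t = 2/3, s = 0 — both in [0, 1], so the segments cross. Intersection point: (0, -2).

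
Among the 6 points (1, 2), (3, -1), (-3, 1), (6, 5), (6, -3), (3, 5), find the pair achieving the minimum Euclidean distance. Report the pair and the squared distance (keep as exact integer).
Pair = ((6, 5), (3, 5)); squared distance = 9

Compute all C(6, 2) = 15 pairwise squared distances (x_i − x_j)² + (y_i − y_j)². The minimum is 9, attained by the pair ((6, 5), (3, 5)).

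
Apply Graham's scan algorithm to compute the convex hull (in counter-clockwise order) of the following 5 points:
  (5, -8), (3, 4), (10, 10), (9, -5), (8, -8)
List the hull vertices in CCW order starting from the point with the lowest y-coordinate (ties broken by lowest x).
Hull (CCW) = [(5, -8), (8, -8), (9, -5), (10, 10), (3, 4)]

Graham scan procedure:
  1. Find the pivot p₀ = point with lowest y (tie → lowest x): (5, -8).
  2. Sort the remaining points by polar angle around p₀.
  3. Walk through sorted points, maintaining a stack; pop the top while the last three entries make a non-left turn (cross product ≤ 0).
  4. Final stack is the convex hull in CCW order: (5, -8), (8, -8), (9, -5), (10, 10), (3, 4).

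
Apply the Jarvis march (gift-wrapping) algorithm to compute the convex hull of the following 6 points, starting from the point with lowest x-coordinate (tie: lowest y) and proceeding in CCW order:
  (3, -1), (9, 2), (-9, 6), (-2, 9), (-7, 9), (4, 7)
Hull (CCW) = [(-9, 6), (3, -1), (9, 2), (4, 7), (-2, 9), (-7, 9)]

Jarvis march: at each step, from the current hull vertex p, select the next vertex q as the point such that every other point lies strictly to the left of (or on) the directed line p → q. (Equivalently: for every other point r, the cross product (q − p) × (r − p) ≥ 0.)
Starting point (lowest x, tie lowest y): (-9, 6). Wrap until returning to start. Resulting hull: (-9, 6), (3, -1), (9, 2), (4, 7), (-2, 9), (-7, 9).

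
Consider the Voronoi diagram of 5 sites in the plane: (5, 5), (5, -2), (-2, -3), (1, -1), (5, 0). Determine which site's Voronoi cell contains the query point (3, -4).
Nearest site = (5, -2)

The Voronoi cell of site s contains exactly those query points closer to s than to any other site. Compute squared distances from q = (3, -4) to each site:
  (5 − 3)² + (-2 − -4)² = 8
  (1 − 3)² + (-1 − -4)² = 13
  (5 − 3)² + (0 − -4)² = 20
  (-2 − 3)² + (-3 − -4)² = 26
  (5 − 3)² + (5 − -4)² = 85
Minimum is attained by (5, -2), so q lies in its Voronoi cell.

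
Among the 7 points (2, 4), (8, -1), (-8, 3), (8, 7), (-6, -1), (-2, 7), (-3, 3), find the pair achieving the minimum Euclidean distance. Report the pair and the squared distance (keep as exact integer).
Pair = ((-2, 7), (-3, 3)); squared distance = 17

Compute all C(7, 2) = 21 pairwise squared distances (x_i − x_j)² + (y_i − y_j)². The minimum is 17, attained by the pair ((-2, 7), (-3, 3)).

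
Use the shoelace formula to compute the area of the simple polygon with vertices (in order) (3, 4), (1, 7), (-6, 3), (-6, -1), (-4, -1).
Area = 75/2

Shoelace formula: Area = (1/2) |Σ_i (x_i · y_{i+1} − x_{i+1} · y_i)| (indices mod n). Compute each cross term:
  (3)(7) − (1)(4) = 17
  (1)(3) − (-6)(7) = 45
  (-6)(-1) − (-6)(3) = 24
  (-6)(-1) − (-4)(-1) = 2
  (-4)(4) − (3)(-1) = -13
Sum = 75, so (signed) Area = 75/2 = 75/2, |Area| = 75/2.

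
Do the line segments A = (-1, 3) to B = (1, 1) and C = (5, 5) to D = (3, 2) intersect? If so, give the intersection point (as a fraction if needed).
No (intersection of containing lines falls outside at least one segment)

Parametrize and solve: t = 7/5, s = 8/5. At least one of these is outside [0, 1], so the segments do not intersect.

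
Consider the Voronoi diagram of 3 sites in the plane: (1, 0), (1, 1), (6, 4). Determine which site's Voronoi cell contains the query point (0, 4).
Nearest site = (1, 1)

The Voronoi cell of site s contains exactly those query points closer to s than to any other site. Compute squared distances from q = (0, 4) to each site:
  (1 − 0)² + (1 − 4)² = 10
  (1 − 0)² + (0 − 4)² = 17
  (6 − 0)² + (4 − 4)² = 36
Minimum is attained by (1, 1), so q lies in its Voronoi cell.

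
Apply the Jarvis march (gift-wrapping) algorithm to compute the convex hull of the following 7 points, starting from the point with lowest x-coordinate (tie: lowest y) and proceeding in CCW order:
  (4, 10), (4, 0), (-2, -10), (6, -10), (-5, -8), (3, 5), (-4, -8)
Hull (CCW) = [(-5, -8), (-2, -10), (6, -10), (4, 10)]

Jarvis march: at each step, from the current hull vertex p, select the next vertex q as the point such that every other point lies strictly to the left of (or on) the directed line p → q. (Equivalently: for every other point r, the cross product (q − p) × (r − p) ≥ 0.)
Starting point (lowest x, tie lowest y): (-5, -8). Wrap until returning to start. Resulting hull: (-5, -8), (-2, -10), (6, -10), (4, 10).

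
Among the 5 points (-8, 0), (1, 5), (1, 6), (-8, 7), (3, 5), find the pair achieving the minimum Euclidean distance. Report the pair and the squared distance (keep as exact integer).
Pair = ((1, 5), (1, 6)); squared distance = 1

Compute all C(5, 2) = 10 pairwise squared distances (x_i − x_j)² + (y_i − y_j)². The minimum is 1, attained by the pair ((1, 5), (1, 6)).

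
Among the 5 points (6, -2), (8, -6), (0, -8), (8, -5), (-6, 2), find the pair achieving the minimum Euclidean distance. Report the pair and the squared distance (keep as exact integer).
Pair = ((8, -6), (8, -5)); squared distance = 1

Compute all C(5, 2) = 10 pairwise squared distances (x_i − x_j)² + (y_i − y_j)². The minimum is 1, attained by the pair ((8, -6), (8, -5)).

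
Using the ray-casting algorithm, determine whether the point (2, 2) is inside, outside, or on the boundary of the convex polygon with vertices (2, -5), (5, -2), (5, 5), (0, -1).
The point (2, 2) lies strictly outside the polygon

Cast a horizontal ray to the right from the query point and count how many polygon edges it crosses (each edge strictly once or zero times, handled with the usual half-open convention). 
Parity of crossings → even ⇒ outside.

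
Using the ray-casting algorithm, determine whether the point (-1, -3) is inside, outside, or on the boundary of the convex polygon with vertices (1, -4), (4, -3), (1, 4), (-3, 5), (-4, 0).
The point (-1, -3) lies strictly outside the polygon

Cast a horizontal ray to the right from the query point and count how many polygon edges it crosses (each edge strictly once or zero times, handled with the usual half-open convention). 
Parity of crossings → even ⇒ outside.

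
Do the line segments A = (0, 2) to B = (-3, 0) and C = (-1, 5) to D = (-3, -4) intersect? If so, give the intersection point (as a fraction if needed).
Yes; intersection at (-45/23, 16/23) (t = 15/23 on AB, s = 11/23 on CD)

Parametrize AB as A + t(B − A) = (0 + -3 t, 2 + -2 t) and CD as C + s(D − C) = (-1 + -2 s, 5 + -9 s). Solve the linear system for (t, s). Determinant = -23 ≠ 0, so a unique intersection of the containing lines exists. Solution: t = 15/23, s = 11/23 — both in [0, 1], so the segments cross. Intersection point: (-45/23, 16/23).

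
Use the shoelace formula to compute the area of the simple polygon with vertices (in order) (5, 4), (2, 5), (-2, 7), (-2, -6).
Area = 89/2

Shoelace formula: Area = (1/2) |Σ_i (x_i · y_{i+1} − x_{i+1} · y_i)| (indices mod n). Compute each cross term:
  (5)(5) − (2)(4) = 17
  (2)(7) − (-2)(5) = 24
  (-2)(-6) − (-2)(7) = 26
  (-2)(4) − (5)(-6) = 22
Sum = 89, so (signed) Area = 89/2 = 89/2, |Area| = 89/2.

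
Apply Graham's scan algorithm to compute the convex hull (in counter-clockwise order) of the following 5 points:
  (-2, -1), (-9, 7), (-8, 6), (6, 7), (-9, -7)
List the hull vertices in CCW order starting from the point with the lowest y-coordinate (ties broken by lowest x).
Hull (CCW) = [(-9, -7), (-2, -1), (6, 7), (-9, 7)]

Graham scan procedure:
  1. Find the pivot p₀ = point with lowest y (tie → lowest x): (-9, -7).
  2. Sort the remaining points by polar angle around p₀.
  3. Walk through sorted points, maintaining a stack; pop the top while the last three entries make a non-left turn (cross product ≤ 0).
  4. Final stack is the convex hull in CCW order: (-9, -7), (-2, -1), (6, 7), (-9, 7).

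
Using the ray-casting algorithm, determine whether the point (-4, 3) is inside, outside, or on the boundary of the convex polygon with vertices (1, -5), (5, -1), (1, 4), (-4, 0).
The point (-4, 3) lies strictly outside the polygon

Cast a horizontal ray to the right from the query point and count how many polygon edges it crosses (each edge strictly once or zero times, handled with the usual half-open convention). 
Parity of crossings → even ⇒ outside.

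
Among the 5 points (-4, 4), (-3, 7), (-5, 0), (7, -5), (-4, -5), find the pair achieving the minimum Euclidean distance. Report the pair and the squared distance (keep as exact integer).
Pair = ((-4, 4), (-3, 7)); squared distance = 10

Compute all C(5, 2) = 10 pairwise squared distances (x_i − x_j)² + (y_i − y_j)². The minimum is 10, attained by the pair ((-4, 4), (-3, 7)).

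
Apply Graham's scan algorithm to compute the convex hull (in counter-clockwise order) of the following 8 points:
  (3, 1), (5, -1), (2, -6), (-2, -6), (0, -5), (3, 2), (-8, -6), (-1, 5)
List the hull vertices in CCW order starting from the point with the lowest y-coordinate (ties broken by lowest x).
Hull (CCW) = [(-8, -6), (2, -6), (5, -1), (3, 2), (-1, 5)]

Graham scan procedure:
  1. Find the pivot p₀ = point with lowest y (tie → lowest x): (-8, -6).
  2. Sort the remaining points by polar angle around p₀.
  3. Walk through sorted points, maintaining a stack; pop the top while the last three entries make a non-left turn (cross product ≤ 0).
  4. Final stack is the convex hull in CCW order: (-8, -6), (2, -6), (5, -1), (3, 2), (-1, 5).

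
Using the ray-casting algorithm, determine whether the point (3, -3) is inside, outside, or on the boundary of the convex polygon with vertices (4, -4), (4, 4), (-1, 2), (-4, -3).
The point (3, -3) lies strictly inside the polygon

Cast a horizontal ray to the right from the query point and count how many polygon edges it crosses (each edge strictly once or zero times, handled with the usual half-open convention). 
Parity of crossings → odd ⇒ inside.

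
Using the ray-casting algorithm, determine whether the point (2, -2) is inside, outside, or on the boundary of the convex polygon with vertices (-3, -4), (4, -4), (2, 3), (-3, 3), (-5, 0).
The point (2, -2) lies strictly inside the polygon

Cast a horizontal ray to the right from the query point and count how many polygon edges it crosses (each edge strictly once or zero times, handled with the usual half-open convention). 
Parity of crossings → odd ⇒ inside.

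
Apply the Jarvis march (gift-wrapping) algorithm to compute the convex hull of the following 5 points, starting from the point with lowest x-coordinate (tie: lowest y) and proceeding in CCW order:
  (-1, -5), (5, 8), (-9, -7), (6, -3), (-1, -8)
Hull (CCW) = [(-9, -7), (-1, -8), (6, -3), (5, 8)]

Jarvis march: at each step, from the current hull vertex p, select the next vertex q as the point such that every other point lies strictly to the left of (or on) the directed line p → q. (Equivalently: for every other point r, the cross product (q − p) × (r − p) ≥ 0.)
Starting point (lowest x, tie lowest y): (-9, -7). Wrap until returning to start. Resulting hull: (-9, -7), (-1, -8), (6, -3), (5, 8).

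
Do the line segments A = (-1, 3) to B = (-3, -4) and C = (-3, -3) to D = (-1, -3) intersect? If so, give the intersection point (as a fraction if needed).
Yes; intersection at (-19/7, -3) (t = 6/7 on AB, s = 1/7 on CD)

Parametrize AB as A + t(B − A) = (-1 + -2 t, 3 + -7 t) and CD as C + s(D − C) = (-3 + 2 s, -3 + 0 s). Solve the linear system for (t, s). Determinant = -14 ≠ 0, so a unique intersection of the containing lines exists. Solution: t = 6/7, s = 1/7 — both in [0, 1], so the segments cross. Intersection point: (-19/7, -3).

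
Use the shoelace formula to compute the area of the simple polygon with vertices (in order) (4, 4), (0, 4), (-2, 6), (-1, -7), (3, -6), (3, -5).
Area = 53

Shoelace formula: Area = (1/2) |Σ_i (x_i · y_{i+1} − x_{i+1} · y_i)| (indices mod n). Compute each cross term:
  (4)(4) − (0)(4) = 16
  (0)(6) − (-2)(4) = 8
  (-2)(-7) − (-1)(6) = 20
  (-1)(-6) − (3)(-7) = 27
  (3)(-5) − (3)(-6) = 3
  (3)(4) − (4)(-5) = 32
Sum = 106, so (signed) Area = 106/2 = 53, |Area| = 53.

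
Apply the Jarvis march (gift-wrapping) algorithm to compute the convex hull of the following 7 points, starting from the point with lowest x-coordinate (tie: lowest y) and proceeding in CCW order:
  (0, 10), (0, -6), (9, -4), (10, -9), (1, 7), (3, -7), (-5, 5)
Hull (CCW) = [(-5, 5), (0, -6), (3, -7), (10, -9), (9, -4), (0, 10)]

Jarvis march: at each step, from the current hull vertex p, select the next vertex q as the point such that every other point lies strictly to the left of (or on) the directed line p → q. (Equivalently: for every other point r, the cross product (q − p) × (r − p) ≥ 0.)
Starting point (lowest x, tie lowest y): (-5, 5). Wrap until returning to start. Resulting hull: (-5, 5), (0, -6), (3, -7), (10, -9), (9, -4), (0, 10).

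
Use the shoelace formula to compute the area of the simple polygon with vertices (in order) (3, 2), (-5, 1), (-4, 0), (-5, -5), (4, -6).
Area = 113/2

Shoelace formula: Area = (1/2) |Σ_i (x_i · y_{i+1} − x_{i+1} · y_i)| (indices mod n). Compute each cross term:
  (3)(1) − (-5)(2) = 13
  (-5)(0) − (-4)(1) = 4
  (-4)(-5) − (-5)(0) = 20
  (-5)(-6) − (4)(-5) = 50
  (4)(2) − (3)(-6) = 26
Sum = 113, so (signed) Area = 113/2 = 113/2, |Area| = 113/2.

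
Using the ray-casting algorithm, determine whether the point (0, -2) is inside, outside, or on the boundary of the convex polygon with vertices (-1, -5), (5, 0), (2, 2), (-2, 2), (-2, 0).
The point (0, -2) lies strictly inside the polygon

Cast a horizontal ray to the right from the query point and count how many polygon edges it crosses (each edge strictly once or zero times, handled with the usual half-open convention). 
Parity of crossings → odd ⇒ inside.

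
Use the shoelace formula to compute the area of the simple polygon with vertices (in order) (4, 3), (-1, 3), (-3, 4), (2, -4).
Area = 23

Shoelace formula: Area = (1/2) |Σ_i (x_i · y_{i+1} − x_{i+1} · y_i)| (indices mod n). Compute each cross term:
  (4)(3) − (-1)(3) = 15
  (-1)(4) − (-3)(3) = 5
  (-3)(-4) − (2)(4) = 4
  (2)(3) − (4)(-4) = 22
Sum = 46, so (signed) Area = 46/2 = 23, |Area| = 23.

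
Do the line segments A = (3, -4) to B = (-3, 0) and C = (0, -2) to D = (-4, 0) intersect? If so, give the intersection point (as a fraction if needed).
Yes; intersection at (0, -2) (t = 1/2 on AB, s = 0 on CD)

Parametrize AB as A + t(B − A) = (3 + -6 t, -4 + 4 t) and CD as C + s(D − C) = (0 + -4 s, -2 + 2 s). Solve the linear system for (t, s). Determinant = -4 ≠ 0, so a unique intersection of the containing lines exists. Solution: t = 1/2, s = 0 — both in [0, 1], so the segments cross. Intersection point: (0, -2).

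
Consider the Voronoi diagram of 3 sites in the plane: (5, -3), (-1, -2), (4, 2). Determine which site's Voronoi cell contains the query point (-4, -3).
Nearest site = (-1, -2)

The Voronoi cell of site s contains exactly those query points closer to s than to any other site. Compute squared distances from q = (-4, -3) to each site:
  (-1 − -4)² + (-2 − -3)² = 10
  (5 − -4)² + (-3 − -3)² = 81
  (4 − -4)² + (2 − -3)² = 89
Minimum is attained by (-1, -2), so q lies in its Voronoi cell.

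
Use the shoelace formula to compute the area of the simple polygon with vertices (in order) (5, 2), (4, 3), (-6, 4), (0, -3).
Area = 37

Shoelace formula: Area = (1/2) |Σ_i (x_i · y_{i+1} − x_{i+1} · y_i)| (indices mod n). Compute each cross term:
  (5)(3) − (4)(2) = 7
  (4)(4) − (-6)(3) = 34
  (-6)(-3) − (0)(4) = 18
  (0)(2) − (5)(-3) = 15
Sum = 74, so (signed) Area = 74/2 = 37, |Area| = 37.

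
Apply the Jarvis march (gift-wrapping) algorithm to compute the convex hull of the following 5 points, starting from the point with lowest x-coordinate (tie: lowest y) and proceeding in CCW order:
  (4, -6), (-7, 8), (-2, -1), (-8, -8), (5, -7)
Hull (CCW) = [(-8, -8), (5, -7), (-7, 8)]

Jarvis march: at each step, from the current hull vertex p, select the next vertex q as the point such that every other point lies strictly to the left of (or on) the directed line p → q. (Equivalently: for every other point r, the cross product (q − p) × (r − p) ≥ 0.)
Starting point (lowest x, tie lowest y): (-8, -8). Wrap until returning to start. Resulting hull: (-8, -8), (5, -7), (-7, 8).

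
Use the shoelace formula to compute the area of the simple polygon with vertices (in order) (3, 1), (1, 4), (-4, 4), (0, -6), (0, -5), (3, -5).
Area = 44

Shoelace formula: Area = (1/2) |Σ_i (x_i · y_{i+1} − x_{i+1} · y_i)| (indices mod n). Compute each cross term:
  (3)(4) − (1)(1) = 11
  (1)(4) − (-4)(4) = 20
  (-4)(-6) − (0)(4) = 24
  (0)(-5) − (0)(-6) = 0
  (0)(-5) − (3)(-5) = 15
  (3)(1) − (3)(-5) = 18
Sum = 88, so (signed) Area = 88/2 = 44, |Area| = 44.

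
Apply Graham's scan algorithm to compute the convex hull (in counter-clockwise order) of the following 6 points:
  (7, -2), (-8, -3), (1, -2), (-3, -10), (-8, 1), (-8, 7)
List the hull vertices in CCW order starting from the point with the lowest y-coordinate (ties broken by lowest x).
Hull (CCW) = [(-3, -10), (7, -2), (-8, 7), (-8, -3)]

Graham scan procedure:
  1. Find the pivot p₀ = point with lowest y (tie → lowest x): (-3, -10).
  2. Sort the remaining points by polar angle around p₀.
  3. Walk through sorted points, maintaining a stack; pop the top while the last three entries make a non-left turn (cross product ≤ 0).
  4. Final stack is the convex hull in CCW order: (-3, -10), (7, -2), (-8, 7), (-8, -3).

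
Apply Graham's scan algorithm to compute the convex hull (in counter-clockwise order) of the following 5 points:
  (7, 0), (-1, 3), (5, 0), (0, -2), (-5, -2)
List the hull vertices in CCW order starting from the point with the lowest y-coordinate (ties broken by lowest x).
Hull (CCW) = [(-5, -2), (0, -2), (7, 0), (-1, 3)]

Graham scan procedure:
  1. Find the pivot p₀ = point with lowest y (tie → lowest x): (-5, -2).
  2. Sort the remaining points by polar angle around p₀.
  3. Walk through sorted points, maintaining a stack; pop the top while the last three entries make a non-left turn (cross product ≤ 0).
  4. Final stack is the convex hull in CCW order: (-5, -2), (0, -2), (7, 0), (-1, 3).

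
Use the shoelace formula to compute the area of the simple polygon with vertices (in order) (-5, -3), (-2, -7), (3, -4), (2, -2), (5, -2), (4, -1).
Area = 26

Shoelace formula: Area = (1/2) |Σ_i (x_i · y_{i+1} − x_{i+1} · y_i)| (indices mod n). Compute each cross term:
  (-5)(-7) − (-2)(-3) = 29
  (-2)(-4) − (3)(-7) = 29
  (3)(-2) − (2)(-4) = 2
  (2)(-2) − (5)(-2) = 6
  (5)(-1) − (4)(-2) = 3
  (4)(-3) − (-5)(-1) = -17
Sum = 52, so (signed) Area = 52/2 = 26, |Area| = 26.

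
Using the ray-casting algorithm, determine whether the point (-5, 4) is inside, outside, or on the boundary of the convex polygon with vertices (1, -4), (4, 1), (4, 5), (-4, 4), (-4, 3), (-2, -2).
The point (-5, 4) lies strictly outside the polygon

Cast a horizontal ray to the right from the query point and count how many polygon edges it crosses (each edge strictly once or zero times, handled with the usual half-open convention). 
Parity of crossings → even ⇒ outside.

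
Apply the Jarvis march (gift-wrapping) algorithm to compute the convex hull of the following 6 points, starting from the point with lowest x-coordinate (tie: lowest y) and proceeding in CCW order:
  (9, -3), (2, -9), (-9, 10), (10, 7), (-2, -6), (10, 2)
Hull (CCW) = [(-9, 10), (-2, -6), (2, -9), (9, -3), (10, 2), (10, 7)]

Jarvis march: at each step, from the current hull vertex p, select the next vertex q as the point such that every other point lies strictly to the left of (or on) the directed line p → q. (Equivalently: for every other point r, the cross product (q − p) × (r − p) ≥ 0.)
Starting point (lowest x, tie lowest y): (-9, 10). Wrap until returning to start. Resulting hull: (-9, 10), (-2, -6), (2, -9), (9, -3), (10, 2), (10, 7).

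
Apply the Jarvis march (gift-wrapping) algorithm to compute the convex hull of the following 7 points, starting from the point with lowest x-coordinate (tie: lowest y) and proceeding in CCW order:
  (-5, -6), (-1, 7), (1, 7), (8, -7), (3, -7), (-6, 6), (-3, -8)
Hull (CCW) = [(-6, 6), (-5, -6), (-3, -8), (8, -7), (1, 7), (-1, 7)]

Jarvis march: at each step, from the current hull vertex p, select the next vertex q as the point such that every other point lies strictly to the left of (or on) the directed line p → q. (Equivalently: for every other point r, the cross product (q − p) × (r − p) ≥ 0.)
Starting point (lowest x, tie lowest y): (-6, 6). Wrap until returning to start. Resulting hull: (-6, 6), (-5, -6), (-3, -8), (8, -7), (1, 7), (-1, 7).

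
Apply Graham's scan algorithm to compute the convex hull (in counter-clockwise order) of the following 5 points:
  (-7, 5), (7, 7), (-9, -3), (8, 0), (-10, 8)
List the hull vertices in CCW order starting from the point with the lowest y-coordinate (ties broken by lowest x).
Hull (CCW) = [(-9, -3), (8, 0), (7, 7), (-10, 8)]

Graham scan procedure:
  1. Find the pivot p₀ = point with lowest y (tie → lowest x): (-9, -3).
  2. Sort the remaining points by polar angle around p₀.
  3. Walk through sorted points, maintaining a stack; pop the top while the last three entries make a non-left turn (cross product ≤ 0).
  4. Final stack is the convex hull in CCW order: (-9, -3), (8, 0), (7, 7), (-10, 8).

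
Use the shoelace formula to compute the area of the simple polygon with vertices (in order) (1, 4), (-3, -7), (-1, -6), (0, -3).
Area = 11

Shoelace formula: Area = (1/2) |Σ_i (x_i · y_{i+1} − x_{i+1} · y_i)| (indices mod n). Compute each cross term:
  (1)(-7) − (-3)(4) = 5
  (-3)(-6) − (-1)(-7) = 11
  (-1)(-3) − (0)(-6) = 3
  (0)(4) − (1)(-3) = 3
Sum = 22, so (signed) Area = 22/2 = 11, |Area| = 11.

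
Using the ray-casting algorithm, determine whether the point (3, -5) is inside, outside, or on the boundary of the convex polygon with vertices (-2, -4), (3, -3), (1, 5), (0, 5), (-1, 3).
The point (3, -5) lies strictly outside the polygon

Cast a horizontal ray to the right from the query point and count how many polygon edges it crosses (each edge strictly once or zero times, handled with the usual half-open convention). 
Parity of crossings → even ⇒ outside.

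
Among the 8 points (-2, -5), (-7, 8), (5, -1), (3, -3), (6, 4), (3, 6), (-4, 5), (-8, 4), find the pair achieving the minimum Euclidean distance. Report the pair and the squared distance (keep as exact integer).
Pair = ((5, -1), (3, -3)); squared distance = 8

Compute all C(8, 2) = 28 pairwise squared distances (x_i − x_j)² + (y_i − y_j)². The minimum is 8, attained by the pair ((5, -1), (3, -3)).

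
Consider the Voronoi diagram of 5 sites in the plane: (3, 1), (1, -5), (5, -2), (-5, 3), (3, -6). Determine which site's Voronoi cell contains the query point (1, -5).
Nearest site = (1, -5)

The Voronoi cell of site s contains exactly those query points closer to s than to any other site. Compute squared distances from q = (1, -5) to each site:
  (1 − 1)² + (-5 − -5)² = 0
  (3 − 1)² + (-6 − -5)² = 5
  (5 − 1)² + (-2 − -5)² = 25
  (3 − 1)² + (1 − -5)² = 40
  (-5 − 1)² + (3 − -5)² = 100
Minimum is attained by (1, -5), so q lies in its Voronoi cell.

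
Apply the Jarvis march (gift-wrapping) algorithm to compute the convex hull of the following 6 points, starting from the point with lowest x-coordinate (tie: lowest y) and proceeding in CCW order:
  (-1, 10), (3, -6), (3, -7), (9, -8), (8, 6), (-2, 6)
Hull (CCW) = [(-2, 6), (3, -7), (9, -8), (8, 6), (-1, 10)]

Jarvis march: at each step, from the current hull vertex p, select the next vertex q as the point such that every other point lies strictly to the left of (or on) the directed line p → q. (Equivalently: for every other point r, the cross product (q − p) × (r − p) ≥ 0.)
Starting point (lowest x, tie lowest y): (-2, 6). Wrap until returning to start. Resulting hull: (-2, 6), (3, -7), (9, -8), (8, 6), (-1, 10).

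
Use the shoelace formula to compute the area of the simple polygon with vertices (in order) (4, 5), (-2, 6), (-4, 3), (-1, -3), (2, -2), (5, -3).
Area = 58

Shoelace formula: Area = (1/2) |Σ_i (x_i · y_{i+1} − x_{i+1} · y_i)| (indices mod n). Compute each cross term:
  (4)(6) − (-2)(5) = 34
  (-2)(3) − (-4)(6) = 18
  (-4)(-3) − (-1)(3) = 15
  (-1)(-2) − (2)(-3) = 8
  (2)(-3) − (5)(-2) = 4
  (5)(5) − (4)(-3) = 37
Sum = 116, so (signed) Area = 116/2 = 58, |Area| = 58.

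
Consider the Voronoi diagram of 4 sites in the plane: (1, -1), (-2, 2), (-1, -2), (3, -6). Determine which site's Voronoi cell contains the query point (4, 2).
Nearest site = (1, -1)

The Voronoi cell of site s contains exactly those query points closer to s than to any other site. Compute squared distances from q = (4, 2) to each site:
  (1 − 4)² + (-1 − 2)² = 18
  (-2 − 4)² + (2 − 2)² = 36
  (-1 − 4)² + (-2 − 2)² = 41
  (3 − 4)² + (-6 − 2)² = 65
Minimum is attained by (1, -1), so q lies in its Voronoi cell.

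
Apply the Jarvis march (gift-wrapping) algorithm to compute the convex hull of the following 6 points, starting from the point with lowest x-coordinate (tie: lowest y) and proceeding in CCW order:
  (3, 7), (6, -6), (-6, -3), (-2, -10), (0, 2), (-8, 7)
Hull (CCW) = [(-8, 7), (-6, -3), (-2, -10), (6, -6), (3, 7)]

Jarvis march: at each step, from the current hull vertex p, select the next vertex q as the point such that every other point lies strictly to the left of (or on) the directed line p → q. (Equivalently: for every other point r, the cross product (q − p) × (r − p) ≥ 0.)
Starting point (lowest x, tie lowest y): (-8, 7). Wrap until returning to start. Resulting hull: (-8, 7), (-6, -3), (-2, -10), (6, -6), (3, 7).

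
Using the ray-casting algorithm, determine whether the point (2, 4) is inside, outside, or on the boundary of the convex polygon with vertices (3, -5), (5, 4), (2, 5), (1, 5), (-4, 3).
The point (2, 4) lies strictly inside the polygon

Cast a horizontal ray to the right from the query point and count how many polygon edges it crosses (each edge strictly once or zero times, handled with the usual half-open convention). 
Parity of crossings → odd ⇒ inside.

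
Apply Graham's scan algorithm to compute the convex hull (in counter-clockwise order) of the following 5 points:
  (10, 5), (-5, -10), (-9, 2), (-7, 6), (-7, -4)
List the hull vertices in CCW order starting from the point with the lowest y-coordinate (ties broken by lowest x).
Hull (CCW) = [(-5, -10), (10, 5), (-7, 6), (-9, 2)]

Graham scan procedure:
  1. Find the pivot p₀ = point with lowest y (tie → lowest x): (-5, -10).
  2. Sort the remaining points by polar angle around p₀.
  3. Walk through sorted points, maintaining a stack; pop the top while the last three entries make a non-left turn (cross product ≤ 0).
  4. Final stack is the convex hull in CCW order: (-5, -10), (10, 5), (-7, 6), (-9, 2).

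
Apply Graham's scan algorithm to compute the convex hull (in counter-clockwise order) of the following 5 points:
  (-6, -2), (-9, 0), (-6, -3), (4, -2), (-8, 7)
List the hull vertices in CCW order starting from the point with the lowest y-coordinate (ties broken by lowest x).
Hull (CCW) = [(-6, -3), (4, -2), (-8, 7), (-9, 0)]

Graham scan procedure:
  1. Find the pivot p₀ = point with lowest y (tie → lowest x): (-6, -3).
  2. Sort the remaining points by polar angle around p₀.
  3. Walk through sorted points, maintaining a stack; pop the top while the last three entries make a non-left turn (cross product ≤ 0).
  4. Final stack is the convex hull in CCW order: (-6, -3), (4, -2), (-8, 7), (-9, 0).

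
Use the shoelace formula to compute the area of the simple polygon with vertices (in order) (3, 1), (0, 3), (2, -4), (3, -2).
Area = 10

Shoelace formula: Area = (1/2) |Σ_i (x_i · y_{i+1} − x_{i+1} · y_i)| (indices mod n). Compute each cross term:
  (3)(3) − (0)(1) = 9
  (0)(-4) − (2)(3) = -6
  (2)(-2) − (3)(-4) = 8
  (3)(1) − (3)(-2) = 9
Sum = 20, so (signed) Area = 20/2 = 10, |Area| = 10.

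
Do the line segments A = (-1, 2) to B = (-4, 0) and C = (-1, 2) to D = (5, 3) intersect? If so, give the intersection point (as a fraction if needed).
Yes; intersection at (-1, 2) (t = 0 on AB, s = 0 on CD)

Parametrize AB as A + t(B − A) = (-1 + -3 t, 2 + -2 t) and CD as C + s(D − C) = (-1 + 6 s, 2 + 1 s). Solve the linear system for (t, s). Determinant = -9 ≠ 0, so a unique intersection of the containing lines exists. Solution: t = 0, s = 0 — both in [0, 1], so the segments cross. Intersection point: (-1, 2).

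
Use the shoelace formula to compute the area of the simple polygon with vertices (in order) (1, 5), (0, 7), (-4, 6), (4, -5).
Area = 28

Shoelace formula: Area = (1/2) |Σ_i (x_i · y_{i+1} − x_{i+1} · y_i)| (indices mod n). Compute each cross term:
  (1)(7) − (0)(5) = 7
  (0)(6) − (-4)(7) = 28
  (-4)(-5) − (4)(6) = -4
  (4)(5) − (1)(-5) = 25
Sum = 56, so (signed) Area = 56/2 = 28, |Area| = 28.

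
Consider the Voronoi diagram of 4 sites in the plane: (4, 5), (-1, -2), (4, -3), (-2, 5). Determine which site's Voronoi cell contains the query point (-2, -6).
Nearest site = (-1, -2)

The Voronoi cell of site s contains exactly those query points closer to s than to any other site. Compute squared distances from q = (-2, -6) to each site:
  (-1 − -2)² + (-2 − -6)² = 17
  (4 − -2)² + (-3 − -6)² = 45
  (-2 − -2)² + (5 − -6)² = 121
  (4 − -2)² + (5 − -6)² = 157
Minimum is attained by (-1, -2), so q lies in its Voronoi cell.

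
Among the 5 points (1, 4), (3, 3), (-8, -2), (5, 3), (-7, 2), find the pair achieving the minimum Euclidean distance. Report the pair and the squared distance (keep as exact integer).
Pair = ((3, 3), (5, 3)); squared distance = 4

Compute all C(5, 2) = 10 pairwise squared distances (x_i − x_j)² + (y_i − y_j)². The minimum is 4, attained by the pair ((3, 3), (5, 3)).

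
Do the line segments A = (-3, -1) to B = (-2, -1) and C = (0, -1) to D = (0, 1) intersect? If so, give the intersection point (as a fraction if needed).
No (intersection of containing lines falls outside at least one segment)

Parametrize and solve: t = 3, s = 0. At least one of these is outside [0, 1], so the segments do not intersect.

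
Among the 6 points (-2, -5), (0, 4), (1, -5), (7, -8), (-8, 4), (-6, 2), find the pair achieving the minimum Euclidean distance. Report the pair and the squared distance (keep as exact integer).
Pair = ((-8, 4), (-6, 2)); squared distance = 8

Compute all C(6, 2) = 15 pairwise squared distances (x_i − x_j)² + (y_i − y_j)². The minimum is 8, attained by the pair ((-8, 4), (-6, 2)).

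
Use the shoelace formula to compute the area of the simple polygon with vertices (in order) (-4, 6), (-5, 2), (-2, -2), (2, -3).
Area = 23

Shoelace formula: Area = (1/2) |Σ_i (x_i · y_{i+1} − x_{i+1} · y_i)| (indices mod n). Compute each cross term:
  (-4)(2) − (-5)(6) = 22
  (-5)(-2) − (-2)(2) = 14
  (-2)(-3) − (2)(-2) = 10
  (2)(6) − (-4)(-3) = 0
Sum = 46, so (signed) Area = 46/2 = 23, |Area| = 23.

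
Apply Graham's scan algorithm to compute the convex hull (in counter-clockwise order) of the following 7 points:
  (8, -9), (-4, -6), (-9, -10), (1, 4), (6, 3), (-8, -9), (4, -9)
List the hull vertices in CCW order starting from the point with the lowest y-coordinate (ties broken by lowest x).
Hull (CCW) = [(-9, -10), (8, -9), (6, 3), (1, 4)]

Graham scan procedure:
  1. Find the pivot p₀ = point with lowest y (tie → lowest x): (-9, -10).
  2. Sort the remaining points by polar angle around p₀.
  3. Walk through sorted points, maintaining a stack; pop the top while the last three entries make a non-left turn (cross product ≤ 0).
  4. Final stack is the convex hull in CCW order: (-9, -10), (8, -9), (6, 3), (1, 4).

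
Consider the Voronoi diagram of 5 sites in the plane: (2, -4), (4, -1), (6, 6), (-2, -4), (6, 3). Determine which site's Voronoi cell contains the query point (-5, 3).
Nearest site = (-2, -4)

The Voronoi cell of site s contains exactly those query points closer to s than to any other site. Compute squared distances from q = (-5, 3) to each site:
  (-2 − -5)² + (-4 − 3)² = 58
  (4 − -5)² + (-1 − 3)² = 97
  (2 − -5)² + (-4 − 3)² = 98
  (6 − -5)² + (3 − 3)² = 121
  (6 − -5)² + (6 − 3)² = 130
Minimum is attained by (-2, -4), so q lies in its Voronoi cell.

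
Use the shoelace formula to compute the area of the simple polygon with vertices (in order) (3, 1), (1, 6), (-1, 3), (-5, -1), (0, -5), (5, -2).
Area = 103/2

Shoelace formula: Area = (1/2) |Σ_i (x_i · y_{i+1} − x_{i+1} · y_i)| (indices mod n). Compute each cross term:
  (3)(6) − (1)(1) = 17
  (1)(3) − (-1)(6) = 9
  (-1)(-1) − (-5)(3) = 16
  (-5)(-5) − (0)(-1) = 25
  (0)(-2) − (5)(-5) = 25
  (5)(1) − (3)(-2) = 11
Sum = 103, so (signed) Area = 103/2 = 103/2, |Area| = 103/2.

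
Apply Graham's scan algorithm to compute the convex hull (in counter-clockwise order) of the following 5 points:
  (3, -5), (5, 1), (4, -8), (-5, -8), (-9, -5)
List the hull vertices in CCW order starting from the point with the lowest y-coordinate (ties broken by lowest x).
Hull (CCW) = [(-5, -8), (4, -8), (5, 1), (-9, -5)]

Graham scan procedure:
  1. Find the pivot p₀ = point with lowest y (tie → lowest x): (-5, -8).
  2. Sort the remaining points by polar angle around p₀.
  3. Walk through sorted points, maintaining a stack; pop the top while the last three entries make a non-left turn (cross product ≤ 0).
  4. Final stack is the convex hull in CCW order: (-5, -8), (4, -8), (5, 1), (-9, -5).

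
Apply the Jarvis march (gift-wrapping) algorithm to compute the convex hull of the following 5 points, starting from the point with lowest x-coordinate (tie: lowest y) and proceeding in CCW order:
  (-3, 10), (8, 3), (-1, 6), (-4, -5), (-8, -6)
Hull (CCW) = [(-8, -6), (-4, -5), (8, 3), (-3, 10)]

Jarvis march: at each step, from the current hull vertex p, select the next vertex q as the point such that every other point lies strictly to the left of (or on) the directed line p → q. (Equivalently: for every other point r, the cross product (q − p) × (r − p) ≥ 0.)
Starting point (lowest x, tie lowest y): (-8, -6). Wrap until returning to start. Resulting hull: (-8, -6), (-4, -5), (8, 3), (-3, 10).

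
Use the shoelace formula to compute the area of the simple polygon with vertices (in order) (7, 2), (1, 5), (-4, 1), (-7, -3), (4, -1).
Area = 107/2

Shoelace formula: Area = (1/2) |Σ_i (x_i · y_{i+1} − x_{i+1} · y_i)| (indices mod n). Compute each cross term:
  (7)(5) − (1)(2) = 33
  (1)(1) − (-4)(5) = 21
  (-4)(-3) − (-7)(1) = 19
  (-7)(-1) − (4)(-3) = 19
  (4)(2) − (7)(-1) = 15
Sum = 107, so (signed) Area = 107/2 = 107/2, |Area| = 107/2.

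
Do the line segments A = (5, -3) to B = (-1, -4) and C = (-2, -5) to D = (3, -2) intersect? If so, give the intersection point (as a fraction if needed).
Yes; intersection at (-1/13, -50/13) (t = 11/13 on AB, s = 5/13 on CD)

Parametrize AB as A + t(B − A) = (5 + -6 t, -3 + -1 t) and CD as C + s(D − C) = (-2 + 5 s, -5 + 3 s). Solve the linear system for (t, s). Determinant = 13 ≠ 0, so a unique intersection of the containing lines exists. Solution: t = 11/13, s = 5/13 — both in [0, 1], so the segments cross. Intersection point: (-1/13, -50/13).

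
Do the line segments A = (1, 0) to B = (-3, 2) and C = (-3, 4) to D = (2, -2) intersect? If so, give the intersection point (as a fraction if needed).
Yes; intersection at (-1/7, 4/7) (t = 2/7 on AB, s = 4/7 on CD)

Parametrize AB as A + t(B − A) = (1 + -4 t, 0 + 2 t) and CD as C + s(D − C) = (-3 + 5 s, 4 + -6 s). Solve the linear system for (t, s). Determinant = -14 ≠ 0, so a unique intersection of the containing lines exists. Solution: t = 2/7, s = 4/7 — both in [0, 1], so the segments cross. Intersection point: (-1/7, 4/7).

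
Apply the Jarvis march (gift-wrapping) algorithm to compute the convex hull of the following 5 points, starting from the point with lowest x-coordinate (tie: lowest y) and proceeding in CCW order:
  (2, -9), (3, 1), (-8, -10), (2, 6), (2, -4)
Hull (CCW) = [(-8, -10), (2, -9), (3, 1), (2, 6)]

Jarvis march: at each step, from the current hull vertex p, select the next vertex q as the point such that every other point lies strictly to the left of (or on) the directed line p → q. (Equivalently: for every other point r, the cross product (q − p) × (r − p) ≥ 0.)
Starting point (lowest x, tie lowest y): (-8, -10). Wrap until returning to start. Resulting hull: (-8, -10), (2, -9), (3, 1), (2, 6).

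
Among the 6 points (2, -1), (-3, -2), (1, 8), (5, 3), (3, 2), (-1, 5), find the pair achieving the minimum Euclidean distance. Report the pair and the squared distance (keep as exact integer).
Pair = ((5, 3), (3, 2)); squared distance = 5

Compute all C(6, 2) = 15 pairwise squared distances (x_i − x_j)² + (y_i − y_j)². The minimum is 5, attained by the pair ((5, 3), (3, 2)).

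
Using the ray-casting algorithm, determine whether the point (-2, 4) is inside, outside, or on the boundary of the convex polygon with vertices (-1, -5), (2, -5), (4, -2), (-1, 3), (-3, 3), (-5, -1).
The point (-2, 4) lies strictly outside the polygon

Cast a horizontal ray to the right from the query point and count how many polygon edges it crosses (each edge strictly once or zero times, handled with the usual half-open convention). 
Parity of crossings → even ⇒ outside.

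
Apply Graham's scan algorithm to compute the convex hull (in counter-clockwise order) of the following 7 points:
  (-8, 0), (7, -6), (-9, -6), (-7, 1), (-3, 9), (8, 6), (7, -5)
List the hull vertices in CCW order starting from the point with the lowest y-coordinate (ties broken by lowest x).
Hull (CCW) = [(-9, -6), (7, -6), (8, 6), (-3, 9), (-8, 0)]

Graham scan procedure:
  1. Find the pivot p₀ = point with lowest y (tie → lowest x): (-9, -6).
  2. Sort the remaining points by polar angle around p₀.
  3. Walk through sorted points, maintaining a stack; pop the top while the last three entries make a non-left turn (cross product ≤ 0).
  4. Final stack is the convex hull in CCW order: (-9, -6), (7, -6), (8, 6), (-3, 9), (-8, 0).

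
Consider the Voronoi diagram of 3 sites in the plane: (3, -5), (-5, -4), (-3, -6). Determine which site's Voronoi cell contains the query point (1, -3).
Nearest site = (3, -5)

The Voronoi cell of site s contains exactly those query points closer to s than to any other site. Compute squared distances from q = (1, -3) to each site:
  (3 − 1)² + (-5 − -3)² = 8
  (-3 − 1)² + (-6 − -3)² = 25
  (-5 − 1)² + (-4 − -3)² = 37
Minimum is attained by (3, -5), so q lies in its Voronoi cell.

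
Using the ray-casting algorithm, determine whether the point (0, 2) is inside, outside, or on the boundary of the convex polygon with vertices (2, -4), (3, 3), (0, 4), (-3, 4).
The point (0, 2) lies strictly inside the polygon

Cast a horizontal ray to the right from the query point and count how many polygon edges it crosses (each edge strictly once or zero times, handled with the usual half-open convention). 
Parity of crossings → odd ⇒ inside.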